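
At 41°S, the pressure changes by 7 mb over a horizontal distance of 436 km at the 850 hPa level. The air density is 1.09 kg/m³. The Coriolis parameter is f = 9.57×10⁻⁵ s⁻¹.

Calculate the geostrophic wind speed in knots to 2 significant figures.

Pressure gradient: |∂P/∂n| = 700 Pa / 436000 m = 1.61×10⁻³ Pa/m
Geostrophic balance (pressure-gradient force = Coriolis force):
V_g = (1/(fρ)) |∂P/∂n| = 1.61×10⁻³ / (9.57×10⁻⁵ × 1.09) = 15.4 m/s
Converting: 15.4 m/s × 1.944 = 30 knots

30 knots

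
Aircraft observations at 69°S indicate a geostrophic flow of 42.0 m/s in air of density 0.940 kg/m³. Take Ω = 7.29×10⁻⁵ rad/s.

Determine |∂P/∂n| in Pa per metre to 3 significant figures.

Coriolis parameter at 69°S:
f = 2Ω sin φ = 2 × 7.29×10⁻⁵ × sin 69° = 1.36×10⁻⁴ s⁻¹
Geostrophic balance rearranged: |∂P/∂n| = f ρ V_g
|∂P/∂n| = 1.36×10⁻⁴ × 0.940 × 42.0 = 5.37×10⁻³ Pa/m

5.37×10⁻³ Pa/m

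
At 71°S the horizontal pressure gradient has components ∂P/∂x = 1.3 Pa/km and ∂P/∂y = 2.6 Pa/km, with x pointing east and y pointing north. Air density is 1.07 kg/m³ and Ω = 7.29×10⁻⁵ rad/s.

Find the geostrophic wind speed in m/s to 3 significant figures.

Coriolis parameter at 71°S:
f = 2Ω sin φ = 2 × 7.29×10⁻⁵ × sin 71° = 1.38×10⁻⁴ s⁻¹
In the Southern Hemisphere f is negative: f = −1.38×10⁻⁴ s⁻¹.
Component geostrophic relations (x east, y north):
u_g = −(1/(fρ)) ∂P/∂y,  v_g = (1/(fρ)) ∂P/∂x
u_g = −(2.6×10⁻³)/(−1.38×10⁻⁴ × 1.07) = 17.6 m/s;  v_g = (1.3×10⁻³)/(−1.38×10⁻⁴ × 1.07) = −8.81 m/s
|V_g| = √(u_g² + v_g²) = 19.7 m/s

19.7 m/s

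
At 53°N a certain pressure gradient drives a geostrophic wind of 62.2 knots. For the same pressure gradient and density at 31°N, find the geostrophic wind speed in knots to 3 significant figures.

With the same pressure gradient and density, V_g ∝ 1/f ∝ 1/sin φ.
V₂ = V₁ · sin φ₁ / sin φ₂ = 62.2 × sin 53° / sin 31°
V₂ = 62.2 × 0.7986/0.5150 = 96.4 knots

96.4 knots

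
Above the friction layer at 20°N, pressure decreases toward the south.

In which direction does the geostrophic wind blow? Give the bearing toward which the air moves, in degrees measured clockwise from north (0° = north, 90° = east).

The pressure-gradient force points toward the south (bearing 180°).
Geostrophic balance: in the Northern Hemisphere the Coriolis force deflects motion to the right, so the geostrophic wind blows 90° to the right of the pressure-gradient force (low pressure on the left).
Rotating 180° by 90° clockwise gives 270° — the wind blows toward the west.

270°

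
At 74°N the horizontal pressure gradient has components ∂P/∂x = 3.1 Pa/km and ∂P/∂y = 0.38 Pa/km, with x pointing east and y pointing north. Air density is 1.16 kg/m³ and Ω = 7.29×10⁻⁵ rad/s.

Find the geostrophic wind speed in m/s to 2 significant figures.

Coriolis parameter at 74°N:
f = 2Ω sin φ = 2 × 7.29×10⁻⁵ × sin 74° = 1.40×10⁻⁴ s⁻¹
Component geostrophic relations (x east, y north):
u_g = −(1/(fρ)) ∂P/∂y,  v_g = (1/(fρ)) ∂P/∂x
u_g = −(0.38×10⁻³)/(1.40×10⁻⁴ × 1.16) = −2.34 m/s;  v_g = (3.1×10⁻³)/(1.40×10⁻⁴ × 1.16) = 19.1 m/s
|V_g| = √(u_g² + v_g²) = 19.2 m/s

19 m/s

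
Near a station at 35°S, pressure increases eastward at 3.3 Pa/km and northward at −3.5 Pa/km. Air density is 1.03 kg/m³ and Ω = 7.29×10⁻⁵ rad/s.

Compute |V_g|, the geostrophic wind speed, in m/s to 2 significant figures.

Coriolis parameter at 35°S:
f = 2Ω sin φ = 2 × 7.29×10⁻⁵ × sin 35° = 8.36×10⁻⁵ s⁻¹
In the Southern Hemisphere f is negative: f = −8.36×10⁻⁵ s⁻¹.
Component geostrophic relations (x east, y north):
u_g = −(1/(fρ)) ∂P/∂y,  v_g = (1/(fρ)) ∂P/∂x
u_g = −(−3.5×10⁻³)/(−8.36×10⁻⁵ × 1.03) = −40.6 m/s;  v_g = (3.3×10⁻³)/(−8.36×10⁻⁵ × 1.03) = −38.3 m/s
|V_g| = √(u_g² + v_g²) = 55.8 m/s

56 m/s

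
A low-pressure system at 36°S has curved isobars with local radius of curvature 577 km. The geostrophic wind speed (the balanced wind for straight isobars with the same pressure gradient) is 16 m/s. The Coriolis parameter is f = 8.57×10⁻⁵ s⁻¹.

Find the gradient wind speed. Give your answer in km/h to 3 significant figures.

45.8 km/h

Around a low, centrifugal force acts outward with Coriolis, so pressure-gradient force balances both:
(1/ρ)|∂P/∂n| = fV + V²/R  →  V² + fR·V − fR·V_g = 0
With fR = 8.57×10⁻⁵ × 577×10³ m = 49.4 m/s:
V = [−fR + √((fR)² + 4 fR V_g)]/2 = [−49.4 + √(49.4² + 4×49.4×16)]/2 = 12.7 m/s
Subgeostrophic (V < V_g = 16 m/s), as expected around a low.
Converting: 12.7 m/s × 3.6 = 45.8 km/h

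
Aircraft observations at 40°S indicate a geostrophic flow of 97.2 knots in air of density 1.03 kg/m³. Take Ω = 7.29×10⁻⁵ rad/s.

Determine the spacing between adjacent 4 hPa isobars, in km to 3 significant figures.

Coriolis parameter at 40°S:
f = 2Ω sin φ = 2 × 7.29×10⁻⁵ × sin 40° = 9.37×10⁻⁵ s⁻¹
Wind speed in SI: 97.2 knots = 50.0 m/s
Geostrophic balance rearranged: |∂P/∂n| = f ρ V_g
|∂P/∂n| = 9.37×10⁻⁵ × 1.03 × 50.0 = 4.83×10⁻³ Pa/m
Isobar spacing: Δn = ΔP/|∂P/∂n| = 400 Pa / 4.83×10⁻³ Pa/m = 82869 m ≈ 82.9 km

82.9 km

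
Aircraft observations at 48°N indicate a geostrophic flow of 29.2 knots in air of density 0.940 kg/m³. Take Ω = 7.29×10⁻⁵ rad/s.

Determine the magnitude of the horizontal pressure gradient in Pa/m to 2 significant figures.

1.5×10⁻³ Pa/m

Coriolis parameter at 48°N:
f = 2Ω sin φ = 2 × 7.29×10⁻⁵ × sin 48° = 1.08×10⁻⁴ s⁻¹
Wind speed in SI: 29.2 knots = 15.0 m/s
Geostrophic balance rearranged: |∂P/∂n| = f ρ V_g
|∂P/∂n| = 1.08×10⁻⁴ × 0.940 × 15.0 = 1.53×10⁻³ Pa/m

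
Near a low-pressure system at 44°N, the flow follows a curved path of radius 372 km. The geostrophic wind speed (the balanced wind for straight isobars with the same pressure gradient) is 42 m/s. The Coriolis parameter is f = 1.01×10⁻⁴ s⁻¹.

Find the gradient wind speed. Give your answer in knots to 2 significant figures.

Around a low, centrifugal force acts outward with Coriolis, so pressure-gradient force balances both:
(1/ρ)|∂P/∂n| = fV + V²/R  →  V² + fR·V − fR·V_g = 0
With fR = 1.01×10⁻⁴ × 372×10³ m = 37.6 m/s:
V = [−fR + √((fR)² + 4 fR V_g)]/2 = [−37.6 + √(37.6² + 4×37.6×42)]/2 = 25.2 m/s
Subgeostrophic (V < V_g = 42 m/s), as expected around a low.
Converting: 25.2 m/s × 1.944 = 49 knots

49 knots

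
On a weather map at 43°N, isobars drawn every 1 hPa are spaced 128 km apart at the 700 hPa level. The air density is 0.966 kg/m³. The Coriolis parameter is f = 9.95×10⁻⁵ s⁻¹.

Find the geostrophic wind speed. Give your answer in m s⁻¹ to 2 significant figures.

8.1 m s⁻¹

Pressure gradient: |∂P/∂n| = 100 Pa / 128000 m = 7.81×10⁻⁴ Pa/m
Geostrophic balance (pressure-gradient force = Coriolis force):
V_g = (1/(fρ)) |∂P/∂n| = 7.81×10⁻⁴ / (9.95×10⁻⁵ × 0.966) = 8.13 m/s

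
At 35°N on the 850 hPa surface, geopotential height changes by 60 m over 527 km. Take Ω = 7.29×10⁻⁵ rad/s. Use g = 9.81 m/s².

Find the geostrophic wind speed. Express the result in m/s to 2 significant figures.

13 m/s

Coriolis parameter at 35°N:
f = 2Ω sin φ = 2 × 7.29×10⁻⁵ × sin 35° = 8.36×10⁻⁵ s⁻¹
Height gradient: |∂Z/∂n| = 60 m / 527000 m = 1.14×10⁻⁴
On a pressure surface, geostrophic balance gives V_g = (g/f)|∂Z/∂n|:
V_g = 9.81 × 1.14×10⁻⁴ / 8.36×10⁻⁵ = 13.4 m/s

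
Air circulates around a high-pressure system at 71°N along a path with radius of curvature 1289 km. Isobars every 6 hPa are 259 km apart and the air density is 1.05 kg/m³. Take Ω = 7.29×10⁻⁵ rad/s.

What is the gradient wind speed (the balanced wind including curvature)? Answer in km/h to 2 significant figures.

Coriolis parameter at 71°N:
f = 2Ω sin φ = 2 × 7.29×10⁻⁵ × sin 71° = 1.38×10⁻⁴ s⁻¹
Pressure gradient: |∂P/∂n| = 600 Pa / 259000 m = 2.32×10⁻³ Pa/m
Geostrophic speed: V_g = |∂P/∂n|/(fρ) = 2.32×10⁻³/(1.38×10⁻⁴ × 1.05) = 16.0 m/s
Around a high, pressure-gradient force acts outward with centrifugal, so Coriolis balances both:
fV = (1/ρ)|∂P/∂n| + V²/R  →  V² − fR·V + fR·V_g = 0
With fR = 1.38×10⁻⁴ × 1289×10³ m = 178 m/s:
V = [fR − √((fR)² − 4 fR V_g)]/2 = [178 − √(178² − 4×178×16)]/2 = 17.8 m/s
Supergeostrophic (V > V_g = 16 m/s), as expected around a high.
Converting: 17.8 m/s × 3.6 = 64 km/h

64 km/h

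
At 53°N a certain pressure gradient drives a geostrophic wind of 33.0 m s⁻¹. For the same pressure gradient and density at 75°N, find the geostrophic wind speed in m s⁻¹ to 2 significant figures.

27 m s⁻¹

With the same pressure gradient and density, V_g ∝ 1/f ∝ 1/sin φ.
V₂ = V₁ · sin φ₁ / sin φ₂ = 33.0 × sin 53° / sin 75°
V₂ = 33.0 × 0.7986/0.9659 = 27 m s⁻¹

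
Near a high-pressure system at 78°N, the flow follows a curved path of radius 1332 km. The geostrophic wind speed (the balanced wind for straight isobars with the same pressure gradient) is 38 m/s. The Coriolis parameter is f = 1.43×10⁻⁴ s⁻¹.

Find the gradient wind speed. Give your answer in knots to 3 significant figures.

Around a high, pressure-gradient force acts outward with centrifugal, so Coriolis balances both:
fV = (1/ρ)|∂P/∂n| + V²/R  →  V² − fR·V + fR·V_g = 0
With fR = 1.43×10⁻⁴ × 1332×10³ m = 190 m/s:
V = [fR − √((fR)² − 4 fR V_g)]/2 = [190 − √(190² − 4×190×38)]/2 = 52.4 m/s
Supergeostrophic (V > V_g = 38 m/s), as expected around a high.
Converting: 52.4 m/s × 1.944 = 102 knots

102 knots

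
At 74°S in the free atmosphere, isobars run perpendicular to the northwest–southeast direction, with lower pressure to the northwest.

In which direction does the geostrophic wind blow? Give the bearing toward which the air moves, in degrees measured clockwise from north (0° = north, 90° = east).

The pressure-gradient force points toward the northwest (bearing 315°).
Geostrophic balance: in the Southern Hemisphere the Coriolis force deflects motion to the left, so the geostrophic wind blows 90° to the left of the pressure-gradient force (low pressure on the right).
Rotating 315° by 90° counterclockwise gives 225° — the wind blows toward the southwest.

225°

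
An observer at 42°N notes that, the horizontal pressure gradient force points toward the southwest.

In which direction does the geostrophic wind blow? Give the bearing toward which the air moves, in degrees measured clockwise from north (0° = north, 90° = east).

315°

The pressure-gradient force points toward the southwest (bearing 225°).
Geostrophic balance: in the Northern Hemisphere the Coriolis force deflects motion to the right, so the geostrophic wind blows 90° to the right of the pressure-gradient force (low pressure on the left).
Rotating 225° by 90° clockwise gives 315° — the wind blows toward the northwest.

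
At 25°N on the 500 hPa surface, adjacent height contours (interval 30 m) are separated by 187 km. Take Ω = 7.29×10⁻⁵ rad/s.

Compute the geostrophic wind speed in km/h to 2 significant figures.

92 km/h

Coriolis parameter at 25°N:
f = 2Ω sin φ = 2 × 7.29×10⁻⁵ × sin 25° = 6.16×10⁻⁵ s⁻¹
Height gradient: |∂Z/∂n| = 30 m / 187000 m = 1.60×10⁻⁴
On a pressure surface, geostrophic balance gives V_g = (g/f)|∂Z/∂n|:
V_g = 9.81 × 1.60×10⁻⁴ / 6.16×10⁻⁵ = 25.5 m/s
Converting: 25.5 m/s × 3.6 = 92 km/h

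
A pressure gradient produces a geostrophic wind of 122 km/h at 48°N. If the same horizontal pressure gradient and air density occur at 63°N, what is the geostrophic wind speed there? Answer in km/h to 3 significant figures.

With the same pressure gradient and density, V_g ∝ 1/f ∝ 1/sin φ.
V₂ = V₁ · sin φ₁ / sin φ₂ = 122 × sin 48° / sin 63°
V₂ = 122 × 0.7431/0.8910 = 102 km/h

102 km/h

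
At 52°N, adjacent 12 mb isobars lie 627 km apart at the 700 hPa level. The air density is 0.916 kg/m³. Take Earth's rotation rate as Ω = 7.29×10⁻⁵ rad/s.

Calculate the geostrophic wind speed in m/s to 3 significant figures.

18.2 m/s

Coriolis parameter at 52°N:
f = 2Ω sin φ = 2 × 7.29×10⁻⁵ × sin 52° = 1.15×10⁻⁴ s⁻¹
Pressure gradient: |∂P/∂n| = 1200 Pa / 627000 m = 1.91×10⁻³ Pa/m
Geostrophic balance (pressure-gradient force = Coriolis force):
V_g = (1/(fρ)) |∂P/∂n| = 1.91×10⁻³ / (1.15×10⁻⁴ × 0.916) = 18.2 m/s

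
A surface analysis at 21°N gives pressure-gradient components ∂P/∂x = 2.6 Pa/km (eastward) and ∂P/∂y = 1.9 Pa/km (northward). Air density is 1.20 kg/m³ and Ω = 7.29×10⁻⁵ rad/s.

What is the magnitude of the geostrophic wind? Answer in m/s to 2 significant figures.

Coriolis parameter at 21°N:
f = 2Ω sin φ = 2 × 7.29×10⁻⁵ × sin 21° = 5.23×10⁻⁵ s⁻¹
Component geostrophic relations (x east, y north):
u_g = −(1/(fρ)) ∂P/∂y,  v_g = (1/(fρ)) ∂P/∂x
u_g = −(1.9×10⁻³)/(5.23×10⁻⁵ × 1.20) = −30.3 m/s;  v_g = (2.6×10⁻³)/(5.23×10⁻⁵ × 1.20) = 41.5 m/s
|V_g| = √(u_g² + v_g²) = 51.4 m/s

51 m/s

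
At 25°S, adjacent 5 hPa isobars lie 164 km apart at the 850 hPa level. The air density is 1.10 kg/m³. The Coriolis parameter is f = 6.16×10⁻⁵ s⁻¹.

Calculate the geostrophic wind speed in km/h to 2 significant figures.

160 km/h

Pressure gradient: |∂P/∂n| = 500 Pa / 164000 m = 3.05×10⁻³ Pa/m
Geostrophic balance (pressure-gradient force = Coriolis force):
V_g = (1/(fρ)) |∂P/∂n| = 3.05×10⁻³ / (6.16×10⁻⁵ × 1.10) = 45.0 m/s
Converting: 45.0 m/s × 3.6 = 160 km/h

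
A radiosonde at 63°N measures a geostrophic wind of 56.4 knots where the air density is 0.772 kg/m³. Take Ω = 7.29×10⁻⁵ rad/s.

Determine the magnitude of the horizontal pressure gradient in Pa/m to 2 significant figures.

Coriolis parameter at 63°N:
f = 2Ω sin φ = 2 × 7.29×10⁻⁵ × sin 63° = 1.30×10⁻⁴ s⁻¹
Wind speed in SI: 56.4 knots = 29.0 m/s
Geostrophic balance rearranged: |∂P/∂n| = f ρ V_g
|∂P/∂n| = 1.30×10⁻⁴ × 0.772 × 29.0 = 2.91×10⁻³ Pa/m

2.9×10⁻³ Pa/m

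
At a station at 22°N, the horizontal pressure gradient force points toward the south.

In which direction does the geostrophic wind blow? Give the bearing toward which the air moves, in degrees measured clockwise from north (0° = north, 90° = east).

The pressure-gradient force points toward the south (bearing 180°).
Geostrophic balance: in the Northern Hemisphere the Coriolis force deflects motion to the right, so the geostrophic wind blows 90° to the right of the pressure-gradient force (low pressure on the left).
Rotating 180° by 90° clockwise gives 270° — the wind blows toward the west.

270°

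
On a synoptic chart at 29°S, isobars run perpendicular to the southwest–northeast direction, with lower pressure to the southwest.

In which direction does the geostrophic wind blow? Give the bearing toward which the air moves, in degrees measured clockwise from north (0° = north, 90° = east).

135°

The pressure-gradient force points toward the southwest (bearing 225°).
Geostrophic balance: in the Southern Hemisphere the Coriolis force deflects motion to the left, so the geostrophic wind blows 90° to the left of the pressure-gradient force (low pressure on the right).
Rotating 225° by 90° counterclockwise gives 135° — the wind blows toward the southeast.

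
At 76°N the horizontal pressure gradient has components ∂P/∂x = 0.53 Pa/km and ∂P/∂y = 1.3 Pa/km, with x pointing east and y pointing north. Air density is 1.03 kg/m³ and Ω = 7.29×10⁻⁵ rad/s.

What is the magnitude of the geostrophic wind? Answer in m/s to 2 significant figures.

Coriolis parameter at 76°N:
f = 2Ω sin φ = 2 × 7.29×10⁻⁵ × sin 76° = 1.41×10⁻⁴ s⁻¹
Component geostrophic relations (x east, y north):
u_g = −(1/(fρ)) ∂P/∂y,  v_g = (1/(fρ)) ∂P/∂x
u_g = −(1.3×10⁻³)/(1.41×10⁻⁴ × 1.03) = −8.92 m/s;  v_g = (0.53×10⁻³)/(1.41×10⁻⁴ × 1.03) = 3.64 m/s
|V_g| = √(u_g² + v_g²) = 9.63 m/s

9.6 m/s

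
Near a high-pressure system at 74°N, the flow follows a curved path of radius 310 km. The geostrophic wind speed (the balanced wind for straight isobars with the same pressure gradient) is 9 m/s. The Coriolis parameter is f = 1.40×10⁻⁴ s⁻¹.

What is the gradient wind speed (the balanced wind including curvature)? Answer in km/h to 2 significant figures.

Around a high, pressure-gradient force acts outward with centrifugal, so Coriolis balances both:
fV = (1/ρ)|∂P/∂n| + V²/R  →  V² − fR·V + fR·V_g = 0
With fR = 1.40×10⁻⁴ × 310×10³ m = 43.4 m/s:
V = [fR − √((fR)² − 4 fR V_g)]/2 = [43.4 − √(43.4² − 4×43.4×9)]/2 = 12.7 m/s
Supergeostrophic (V > V_g = 9 m/s), as expected around a high.
Converting: 12.7 m/s × 3.6 = 46 km/h

46 km/h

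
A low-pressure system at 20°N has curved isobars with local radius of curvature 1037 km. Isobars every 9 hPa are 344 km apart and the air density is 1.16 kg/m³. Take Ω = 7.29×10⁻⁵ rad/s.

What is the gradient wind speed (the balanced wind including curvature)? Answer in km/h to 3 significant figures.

104 km/h

Coriolis parameter at 20°N:
f = 2Ω sin φ = 2 × 7.29×10⁻⁵ × sin 20° = 4.99×10⁻⁵ s⁻¹
Pressure gradient: |∂P/∂n| = 900 Pa / 344000 m = 2.62×10⁻³ Pa/m
Geostrophic speed: V_g = |∂P/∂n|/(fρ) = 2.62×10⁻³/(4.99×10⁻⁵ × 1.16) = 45.2 m/s
Around a low, centrifugal force acts outward with Coriolis, so pressure-gradient force balances both:
(1/ρ)|∂P/∂n| = fV + V²/R  →  V² + fR·V − fR·V_g = 0
With fR = 4.99×10⁻⁵ × 1037×10³ m = 51.7 m/s:
V = [−fR + √((fR)² + 4 fR V_g)]/2 = [−51.7 + √(51.7² + 4×51.7×45.2)]/2 = 29 m/s
Subgeostrophic (V < V_g = 45.2 m/s), as expected around a low.
Converting: 29 m/s × 3.6 = 104 km/h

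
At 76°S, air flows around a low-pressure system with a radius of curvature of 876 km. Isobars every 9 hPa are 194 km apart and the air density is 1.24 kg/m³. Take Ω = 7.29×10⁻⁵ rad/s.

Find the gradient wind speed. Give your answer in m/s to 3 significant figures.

Coriolis parameter at 76°S:
f = 2Ω sin φ = 2 × 7.29×10⁻⁵ × sin 76° = 1.41×10⁻⁴ s⁻¹
Pressure gradient: |∂P/∂n| = 900 Pa / 194000 m = 4.64×10⁻³ Pa/m
Geostrophic speed: V_g = |∂P/∂n|/(fρ) = 4.64×10⁻³/(1.41×10⁻⁴ × 1.24) = 26.4 m/s
Around a low, centrifugal force acts outward with Coriolis, so pressure-gradient force balances both:
(1/ρ)|∂P/∂n| = fV + V²/R  →  V² + fR·V − fR·V_g = 0
With fR = 1.41×10⁻⁴ × 876×10³ m = 124 m/s:
V = [−fR + √((fR)² + 4 fR V_g)]/2 = [−124 + √(124² + 4×124×26.4)]/2 = 22.4 m/s
Subgeostrophic (V < V_g = 26.4 m/s), as expected around a low.

22.4 m/s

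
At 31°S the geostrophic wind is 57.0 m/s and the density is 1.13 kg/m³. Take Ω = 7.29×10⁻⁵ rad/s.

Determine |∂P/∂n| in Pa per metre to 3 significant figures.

4.84×10⁻³ Pa/m

Coriolis parameter at 31°S:
f = 2Ω sin φ = 2 × 7.29×10⁻⁵ × sin 31° = 7.51×10⁻⁵ s⁻¹
Geostrophic balance rearranged: |∂P/∂n| = f ρ V_g
|∂P/∂n| = 7.51×10⁻⁵ × 1.13 × 57.0 = 4.84×10⁻³ Pa/m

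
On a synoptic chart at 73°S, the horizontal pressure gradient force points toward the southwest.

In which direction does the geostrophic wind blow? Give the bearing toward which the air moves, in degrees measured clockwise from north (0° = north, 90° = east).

The pressure-gradient force points toward the southwest (bearing 225°).
Geostrophic balance: in the Southern Hemisphere the Coriolis force deflects motion to the left, so the geostrophic wind blows 90° to the left of the pressure-gradient force (low pressure on the right).
Rotating 225° by 90° counterclockwise gives 135° — the wind blows toward the southeast.

135°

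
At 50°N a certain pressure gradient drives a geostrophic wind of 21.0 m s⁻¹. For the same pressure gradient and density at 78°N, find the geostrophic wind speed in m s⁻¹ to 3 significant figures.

With the same pressure gradient and density, V_g ∝ 1/f ∝ 1/sin φ.
V₂ = V₁ · sin φ₁ / sin φ₂ = 21.0 × sin 50° / sin 78°
V₂ = 21.0 × 0.7660/0.9781 = 16.4 m s⁻¹

16.4 m s⁻¹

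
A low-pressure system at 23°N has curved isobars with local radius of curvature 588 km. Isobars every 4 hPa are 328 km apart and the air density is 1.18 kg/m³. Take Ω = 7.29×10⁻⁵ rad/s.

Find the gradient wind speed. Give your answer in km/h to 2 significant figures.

Coriolis parameter at 23°N:
f = 2Ω sin φ = 2 × 7.29×10⁻⁵ × sin 23° = 5.70×10⁻⁵ s⁻¹
Pressure gradient: |∂P/∂n| = 400 Pa / 328000 m = 1.22×10⁻³ Pa/m
Geostrophic speed: V_g = |∂P/∂n|/(fρ) = 1.22×10⁻³/(5.70×10⁻⁵ × 1.18) = 18.1 m/s
Around a low, centrifugal force acts outward with Coriolis, so pressure-gradient force balances both:
(1/ρ)|∂P/∂n| = fV + V²/R  →  V² + fR·V − fR·V_g = 0
With fR = 5.70×10⁻⁵ × 588×10³ m = 33.5 m/s:
V = [−fR + √((fR)² + 4 fR V_g)]/2 = [−33.5 + √(33.5² + 4×33.5×18.1)]/2 = 13.1 m/s
Subgeostrophic (V < V_g = 18.1 m/s), as expected around a low.
Converting: 13.1 m/s × 3.6 = 47 km/h

47 km/h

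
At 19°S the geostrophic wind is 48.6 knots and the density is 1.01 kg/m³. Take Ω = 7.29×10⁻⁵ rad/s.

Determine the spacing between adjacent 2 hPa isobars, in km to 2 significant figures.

Coriolis parameter at 19°S:
f = 2Ω sin φ = 2 × 7.29×10⁻⁵ × sin 19° = 4.75×10⁻⁵ s⁻¹
Wind speed in SI: 48.6 knots = 25.0 m/s
Geostrophic balance rearranged: |∂P/∂n| = f ρ V_g
|∂P/∂n| = 4.75×10⁻⁵ × 1.01 × 25.0 = 1.20×10⁻³ Pa/m
Isobar spacing: Δn = ΔP/|∂P/∂n| = 200 Pa / 1.20×10⁻³ Pa/m = 166853 m ≈ 170 km

170 km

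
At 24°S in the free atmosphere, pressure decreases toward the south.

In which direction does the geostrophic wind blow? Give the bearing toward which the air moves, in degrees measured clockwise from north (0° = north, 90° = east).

The pressure-gradient force points toward the south (bearing 180°).
Geostrophic balance: in the Southern Hemisphere the Coriolis force deflects motion to the left, so the geostrophic wind blows 90° to the left of the pressure-gradient force (low pressure on the right).
Rotating 180° by 90° counterclockwise gives 090° — the wind blows toward the east.

090°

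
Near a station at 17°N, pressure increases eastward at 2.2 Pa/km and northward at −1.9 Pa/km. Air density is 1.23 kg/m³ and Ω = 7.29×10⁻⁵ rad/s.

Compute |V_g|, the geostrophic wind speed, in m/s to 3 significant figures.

Coriolis parameter at 17°N:
f = 2Ω sin φ = 2 × 7.29×10⁻⁵ × sin 17° = 4.26×10⁻⁵ s⁻¹
Component geostrophic relations (x east, y north):
u_g = −(1/(fρ)) ∂P/∂y,  v_g = (1/(fρ)) ∂P/∂x
u_g = −(−1.9×10⁻³)/(4.26×10⁻⁵ × 1.23) = 36.2 m/s;  v_g = (2.2×10⁻³)/(4.26×10⁻⁵ × 1.23) = 42.0 m/s
|V_g| = √(u_g² + v_g²) = 55.4 m/s

55.4 m/s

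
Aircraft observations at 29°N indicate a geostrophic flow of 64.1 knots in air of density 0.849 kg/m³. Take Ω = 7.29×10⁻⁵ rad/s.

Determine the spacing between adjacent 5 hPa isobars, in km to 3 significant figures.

Coriolis parameter at 29°N:
f = 2Ω sin φ = 2 × 7.29×10⁻⁵ × sin 29° = 7.07×10⁻⁵ s⁻¹
Wind speed in SI: 64.1 knots = 33.0 m/s
Geostrophic balance rearranged: |∂P/∂n| = f ρ V_g
|∂P/∂n| = 7.07×10⁻⁵ × 0.849 × 33.0 = 1.98×10⁻³ Pa/m
Isobar spacing: Δn = ΔP/|∂P/∂n| = 500 Pa / 1.98×10⁻³ Pa/m = 252661 m ≈ 253 km

253 km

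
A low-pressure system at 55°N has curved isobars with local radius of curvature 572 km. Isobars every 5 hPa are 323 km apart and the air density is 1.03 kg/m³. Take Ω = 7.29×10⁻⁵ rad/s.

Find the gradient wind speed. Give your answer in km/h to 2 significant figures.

39 km/h

Coriolis parameter at 55°N:
f = 2Ω sin φ = 2 × 7.29×10⁻⁵ × sin 55° = 1.19×10⁻⁴ s⁻¹
Pressure gradient: |∂P/∂n| = 500 Pa / 323000 m = 1.55×10⁻³ Pa/m
Geostrophic speed: V_g = |∂P/∂n|/(fρ) = 1.55×10⁻³/(1.19×10⁻⁴ × 1.03) = 12.6 m/s
Around a low, centrifugal force acts outward with Coriolis, so pressure-gradient force balances both:
(1/ρ)|∂P/∂n| = fV + V²/R  →  V² + fR·V − fR·V_g = 0
With fR = 1.19×10⁻⁴ × 572×10³ m = 68.3 m/s:
V = [−fR + √((fR)² + 4 fR V_g)]/2 = [−68.3 + √(68.3² + 4×68.3×12.6)]/2 = 10.9 m/s
Subgeostrophic (V < V_g = 12.6 m/s), as expected around a low.
Converting: 10.9 m/s × 3.6 = 39 km/h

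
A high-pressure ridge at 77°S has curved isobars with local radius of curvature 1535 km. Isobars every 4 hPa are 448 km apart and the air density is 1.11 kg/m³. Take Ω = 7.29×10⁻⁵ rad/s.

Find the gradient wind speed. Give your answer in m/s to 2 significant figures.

Coriolis parameter at 77°S:
f = 2Ω sin φ = 2 × 7.29×10⁻⁵ × sin 77° = 1.42×10⁻⁴ s⁻¹
Pressure gradient: |∂P/∂n| = 400 Pa / 448000 m = 8.93×10⁻⁴ Pa/m
Geostrophic speed: V_g = |∂P/∂n|/(fρ) = 8.93×10⁻⁴/(1.42×10⁻⁴ × 1.11) = 5.66 m/s
Around a high, pressure-gradient force acts outward with centrifugal, so Coriolis balances both:
fV = (1/ρ)|∂P/∂n| + V²/R  →  V² − fR·V + fR·V_g = 0
With fR = 1.42×10⁻⁴ × 1535×10³ m = 218 m/s:
V = [fR − √((fR)² − 4 fR V_g)]/2 = [218 − √(218² − 4×218×5.66)]/2 = 5.82 m/s
Supergeostrophic (V > V_g = 5.66 m/s), as expected around a high.

5.8 m/s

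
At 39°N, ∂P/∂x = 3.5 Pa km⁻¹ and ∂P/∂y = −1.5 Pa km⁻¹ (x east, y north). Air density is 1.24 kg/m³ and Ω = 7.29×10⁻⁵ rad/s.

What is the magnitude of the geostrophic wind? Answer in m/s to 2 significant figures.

Coriolis parameter at 39°N:
f = 2Ω sin φ = 2 × 7.29×10⁻⁵ × sin 39° = 9.18×10⁻⁵ s⁻¹
Component geostrophic relations (x east, y north):
u_g = −(1/(fρ)) ∂P/∂y,  v_g = (1/(fρ)) ∂P/∂x
u_g = −(−1.5×10⁻³)/(9.18×10⁻⁵ × 1.24) = 13.2 m/s;  v_g = (3.5×10⁻³)/(9.18×10⁻⁵ × 1.24) = 30.8 m/s
|V_g| = √(u_g² + v_g²) = 33.5 m/s

33 m/s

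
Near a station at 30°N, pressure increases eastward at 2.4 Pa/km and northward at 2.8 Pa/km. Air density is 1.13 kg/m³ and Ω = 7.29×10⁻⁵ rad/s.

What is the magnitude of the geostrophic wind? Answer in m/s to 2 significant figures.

Coriolis parameter at 30°N:
f = 2Ω sin φ = 2 × 7.29×10⁻⁵ × sin 30° = 7.29×10⁻⁵ s⁻¹
Component geostrophic relations (x east, y north):
u_g = −(1/(fρ)) ∂P/∂y,  v_g = (1/(fρ)) ∂P/∂x
u_g = −(2.8×10⁻³)/(7.29×10⁻⁵ × 1.13) = −34.0 m/s;  v_g = (2.4×10⁻³)/(7.29×10⁻⁵ × 1.13) = 29.1 m/s
|V_g| = √(u_g² + v_g²) = 44.8 m/s

45 m/s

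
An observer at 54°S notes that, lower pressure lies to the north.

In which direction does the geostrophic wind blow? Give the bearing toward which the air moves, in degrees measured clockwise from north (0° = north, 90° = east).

270°

The pressure-gradient force points toward the north (bearing 000°).
Geostrophic balance: in the Southern Hemisphere the Coriolis force deflects motion to the left, so the geostrophic wind blows 90° to the left of the pressure-gradient force (low pressure on the right).
Rotating 000° by 90° counterclockwise gives 270° — the wind blows toward the west.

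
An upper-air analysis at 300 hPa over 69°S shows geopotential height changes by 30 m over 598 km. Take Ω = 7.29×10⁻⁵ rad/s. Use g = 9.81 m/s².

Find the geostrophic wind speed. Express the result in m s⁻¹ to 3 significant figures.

Coriolis parameter at 69°S:
f = 2Ω sin φ = 2 × 7.29×10⁻⁵ × sin 69° = 1.36×10⁻⁴ s⁻¹
Height gradient: |∂Z/∂n| = 30 m / 598000 m = 5.02×10⁻⁵
On a pressure surface, geostrophic balance gives V_g = (g/f)|∂Z/∂n|:
V_g = 9.81 × 5.02×10⁻⁵ / 1.36×10⁻⁴ = 3.62 m/s

3.62 m s⁻¹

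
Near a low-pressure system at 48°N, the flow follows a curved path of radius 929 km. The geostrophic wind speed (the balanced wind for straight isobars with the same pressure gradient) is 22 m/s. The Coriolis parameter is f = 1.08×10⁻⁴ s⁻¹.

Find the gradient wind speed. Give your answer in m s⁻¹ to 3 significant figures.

Around a low, centrifugal force acts outward with Coriolis, so pressure-gradient force balances both:
(1/ρ)|∂P/∂n| = fV + V²/R  →  V² + fR·V − fR·V_g = 0
With fR = 1.08×10⁻⁴ × 929×10³ m = 100 m/s:
V = [−fR + √((fR)² + 4 fR V_g)]/2 = [−100 + √(100² + 4×100×22)]/2 = 18.6 m/s
Subgeostrophic (V < V_g = 22 m/s), as expected around a low.

18.6 m s⁻¹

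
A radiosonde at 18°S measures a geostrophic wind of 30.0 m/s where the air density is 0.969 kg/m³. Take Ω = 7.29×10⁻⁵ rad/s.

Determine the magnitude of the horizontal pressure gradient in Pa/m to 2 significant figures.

1.3×10⁻³ Pa/m

Coriolis parameter at 18°S:
f = 2Ω sin φ = 2 × 7.29×10⁻⁵ × sin 18° = 4.51×10⁻⁵ s⁻¹
Geostrophic balance rearranged: |∂P/∂n| = f ρ V_g
|∂P/∂n| = 4.51×10⁻⁵ × 0.969 × 30.0 = 1.31×10⁻³ Pa/m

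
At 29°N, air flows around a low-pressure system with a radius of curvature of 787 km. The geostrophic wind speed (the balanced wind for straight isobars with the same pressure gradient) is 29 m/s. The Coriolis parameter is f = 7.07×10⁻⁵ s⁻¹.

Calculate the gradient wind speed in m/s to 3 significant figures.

21.0 m/s

Around a low, centrifugal force acts outward with Coriolis, so pressure-gradient force balances both:
(1/ρ)|∂P/∂n| = fV + V²/R  →  V² + fR·V − fR·V_g = 0
With fR = 7.07×10⁻⁵ × 787×10³ m = 55.6 m/s:
V = [−fR + √((fR)² + 4 fR V_g)]/2 = [−55.6 + √(55.6² + 4×55.6×29)]/2 = 21 m/s
Subgeostrophic (V < V_g = 29 m/s), as expected around a low.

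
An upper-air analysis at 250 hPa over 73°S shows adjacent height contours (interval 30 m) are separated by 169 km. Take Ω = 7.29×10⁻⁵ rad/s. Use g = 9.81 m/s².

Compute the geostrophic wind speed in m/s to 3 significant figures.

Coriolis parameter at 73°S:
f = 2Ω sin φ = 2 × 7.29×10⁻⁵ × sin 73° = 1.39×10⁻⁴ s⁻¹
Height gradient: |∂Z/∂n| = 30 m / 169000 m = 1.78×10⁻⁴
On a pressure surface, geostrophic balance gives V_g = (g/f)|∂Z/∂n|:
V_g = 9.81 × 1.78×10⁻⁴ / 1.39×10⁻⁴ = 12.5 m/s

12.5 m/s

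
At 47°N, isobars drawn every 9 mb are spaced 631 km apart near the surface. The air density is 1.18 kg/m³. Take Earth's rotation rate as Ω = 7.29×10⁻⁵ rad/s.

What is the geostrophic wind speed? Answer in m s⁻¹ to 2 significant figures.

11 m s⁻¹

Coriolis parameter at 47°N:
f = 2Ω sin φ = 2 × 7.29×10⁻⁵ × sin 47° = 1.07×10⁻⁴ s⁻¹
Pressure gradient: |∂P/∂n| = 900 Pa / 631000 m = 1.43×10⁻³ Pa/m
Geostrophic balance (pressure-gradient force = Coriolis force):
V_g = (1/(fρ)) |∂P/∂n| = 1.43×10⁻³ / (1.07×10⁻⁴ × 1.18) = 11.3 m/s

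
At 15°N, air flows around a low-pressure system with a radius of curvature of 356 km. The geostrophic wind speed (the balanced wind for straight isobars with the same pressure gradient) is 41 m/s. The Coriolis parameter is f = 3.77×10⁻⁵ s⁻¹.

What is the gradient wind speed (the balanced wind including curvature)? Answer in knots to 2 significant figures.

Around a low, centrifugal force acts outward with Coriolis, so pressure-gradient force balances both:
(1/ρ)|∂P/∂n| = fV + V²/R  →  V² + fR·V − fR·V_g = 0
With fR = 3.77×10⁻⁵ × 356×10³ m = 13.4 m/s:
V = [−fR + √((fR)² + 4 fR V_g)]/2 = [−13.4 + √(13.4² + 4×13.4×41)]/2 = 17.7 m/s
Subgeostrophic (V < V_g = 41 m/s), as expected around a low.
Converting: 17.7 m/s × 1.944 = 34 knots

34 knots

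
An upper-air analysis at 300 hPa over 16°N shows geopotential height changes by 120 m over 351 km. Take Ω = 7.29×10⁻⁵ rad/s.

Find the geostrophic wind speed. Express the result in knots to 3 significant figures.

162 knots

Coriolis parameter at 16°N:
f = 2Ω sin φ = 2 × 7.29×10⁻⁵ × sin 16° = 4.02×10⁻⁵ s⁻¹
Height gradient: |∂Z/∂n| = 120 m / 351000 m = 3.42×10⁻⁴
On a pressure surface, geostrophic balance gives V_g = (g/f)|∂Z/∂n|:
V_g = 9.81 × 3.42×10⁻⁴ / 4.02×10⁻⁵ = 83.5 m/s
Converting: 83.5 m/s × 1.944 = 162 knots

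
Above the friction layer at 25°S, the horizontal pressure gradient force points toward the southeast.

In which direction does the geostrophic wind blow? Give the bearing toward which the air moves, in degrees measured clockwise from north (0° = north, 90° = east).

045°

The pressure-gradient force points toward the southeast (bearing 135°).
Geostrophic balance: in the Southern Hemisphere the Coriolis force deflects motion to the left, so the geostrophic wind blows 90° to the left of the pressure-gradient force (low pressure on the right).
Rotating 135° by 90° counterclockwise gives 045° — the wind blows toward the northeast.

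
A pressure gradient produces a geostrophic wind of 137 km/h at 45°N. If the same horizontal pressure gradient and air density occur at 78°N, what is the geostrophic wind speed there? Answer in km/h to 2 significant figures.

99 km/h

With the same pressure gradient and density, V_g ∝ 1/f ∝ 1/sin φ.
V₂ = V₁ · sin φ₁ / sin φ₂ = 137 × sin 45° / sin 78°
V₂ = 137 × 0.7071/0.9781 = 99 km/h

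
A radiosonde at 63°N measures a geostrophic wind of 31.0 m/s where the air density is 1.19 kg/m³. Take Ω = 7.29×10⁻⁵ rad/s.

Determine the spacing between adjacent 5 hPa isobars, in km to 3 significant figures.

104 km

Coriolis parameter at 63°N:
f = 2Ω sin φ = 2 × 7.29×10⁻⁵ × sin 63° = 1.30×10⁻⁴ s⁻¹
Geostrophic balance rearranged: |∂P/∂n| = f ρ V_g
|∂P/∂n| = 1.30×10⁻⁴ × 1.19 × 31.0 = 4.79×10⁻³ Pa/m
Isobar spacing: Δn = ΔP/|∂P/∂n| = 500 Pa / 4.79×10⁻³ Pa/m = 104333 m ≈ 104 km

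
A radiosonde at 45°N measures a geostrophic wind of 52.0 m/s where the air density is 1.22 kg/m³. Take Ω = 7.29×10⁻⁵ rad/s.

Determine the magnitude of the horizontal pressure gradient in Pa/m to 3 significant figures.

Coriolis parameter at 45°N:
f = 2Ω sin φ = 2 × 7.29×10⁻⁵ × sin 45° = 1.03×10⁻⁴ s⁻¹
Geostrophic balance rearranged: |∂P/∂n| = f ρ V_g
|∂P/∂n| = 1.03×10⁻⁴ × 1.22 × 52.0 = 6.54×10⁻³ Pa/m

6.54×10⁻³ Pa/m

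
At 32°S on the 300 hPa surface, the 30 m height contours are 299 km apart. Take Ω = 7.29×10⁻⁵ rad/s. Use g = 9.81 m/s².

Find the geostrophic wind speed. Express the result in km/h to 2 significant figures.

Coriolis parameter at 32°S:
f = 2Ω sin φ = 2 × 7.29×10⁻⁵ × sin 32° = 7.73×10⁻⁵ s⁻¹
Height gradient: |∂Z/∂n| = 30 m / 299000 m = 1.00×10⁻⁴
On a pressure surface, geostrophic balance gives V_g = (g/f)|∂Z/∂n|:
V_g = 9.81 × 1.00×10⁻⁴ / 7.73×10⁻⁵ = 12.7 m/s
Converting: 12.7 m/s × 3.6 = 46 km/h

46 km/h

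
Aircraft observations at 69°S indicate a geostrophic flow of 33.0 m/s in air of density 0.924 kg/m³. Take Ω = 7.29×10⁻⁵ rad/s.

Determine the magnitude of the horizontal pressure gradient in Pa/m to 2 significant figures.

Coriolis parameter at 69°S:
f = 2Ω sin φ = 2 × 7.29×10⁻⁵ × sin 69° = 1.36×10⁻⁴ s⁻¹
Geostrophic balance rearranged: |∂P/∂n| = f ρ V_g
|∂P/∂n| = 1.36×10⁻⁴ × 0.924 × 33.0 = 4.15×10⁻³ Pa/m

4.2×10⁻³ Pa/m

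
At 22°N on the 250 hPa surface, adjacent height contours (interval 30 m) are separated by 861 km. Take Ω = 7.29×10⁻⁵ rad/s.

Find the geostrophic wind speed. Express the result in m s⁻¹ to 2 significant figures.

6.3 m s⁻¹

Coriolis parameter at 22°N:
f = 2Ω sin φ = 2 × 7.29×10⁻⁵ × sin 22° = 5.46×10⁻⁵ s⁻¹
Height gradient: |∂Z/∂n| = 30 m / 861000 m = 3.48×10⁻⁵
On a pressure surface, geostrophic balance gives V_g = (g/f)|∂Z/∂n|:
V_g = 9.81 × 3.48×10⁻⁵ / 5.46×10⁻⁵ = 6.26 m/s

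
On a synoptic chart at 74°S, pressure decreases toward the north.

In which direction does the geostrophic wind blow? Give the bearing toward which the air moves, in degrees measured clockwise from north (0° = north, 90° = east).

270°

The pressure-gradient force points toward the north (bearing 000°).
Geostrophic balance: in the Southern Hemisphere the Coriolis force deflects motion to the left, so the geostrophic wind blows 90° to the left of the pressure-gradient force (low pressure on the right).
Rotating 000° by 90° counterclockwise gives 270° — the wind blows toward the west.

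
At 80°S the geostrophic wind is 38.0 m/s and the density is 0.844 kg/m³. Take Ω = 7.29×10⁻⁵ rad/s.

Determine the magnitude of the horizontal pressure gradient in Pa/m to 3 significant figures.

Coriolis parameter at 80°S:
f = 2Ω sin φ = 2 × 7.29×10⁻⁵ × sin 80° = 1.44×10⁻⁴ s⁻¹
Geostrophic balance rearranged: |∂P/∂n| = f ρ V_g
|∂P/∂n| = 1.44×10⁻⁴ × 0.844 × 38.0 = 4.61×10⁻³ Pa/m

4.61×10⁻³ Pa/m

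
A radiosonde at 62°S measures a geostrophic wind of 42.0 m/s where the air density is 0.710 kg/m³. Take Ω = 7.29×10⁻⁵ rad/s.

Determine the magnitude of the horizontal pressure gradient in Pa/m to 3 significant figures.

Coriolis parameter at 62°S:
f = 2Ω sin φ = 2 × 7.29×10⁻⁵ × sin 62° = 1.29×10⁻⁴ s⁻¹
Geostrophic balance rearranged: |∂P/∂n| = f ρ V_g
|∂P/∂n| = 1.29×10⁻⁴ × 0.710 × 42.0 = 3.84×10⁻³ Pa/m

3.84×10⁻³ Pa/m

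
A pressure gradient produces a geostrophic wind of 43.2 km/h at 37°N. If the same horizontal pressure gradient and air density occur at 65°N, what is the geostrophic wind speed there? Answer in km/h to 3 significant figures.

With the same pressure gradient and density, V_g ∝ 1/f ∝ 1/sin φ.
V₂ = V₁ · sin φ₁ / sin φ₂ = 43.2 × sin 37° / sin 65°
V₂ = 43.2 × 0.6018/0.9063 = 28.7 km/h

28.7 km/h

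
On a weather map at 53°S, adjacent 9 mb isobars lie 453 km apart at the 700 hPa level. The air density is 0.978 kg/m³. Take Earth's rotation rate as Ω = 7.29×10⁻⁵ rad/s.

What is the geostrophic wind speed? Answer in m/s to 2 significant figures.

Coriolis parameter at 53°S:
f = 2Ω sin φ = 2 × 7.29×10⁻⁵ × sin 53° = 1.16×10⁻⁴ s⁻¹
Pressure gradient: |∂P/∂n| = 900 Pa / 453000 m = 1.99×10⁻³ Pa/m
Geostrophic balance (pressure-gradient force = Coriolis force):
V_g = (1/(fρ)) |∂P/∂n| = 1.99×10⁻³ / (1.16×10⁻⁴ × 0.978) = 17.4 m/s

17 m/s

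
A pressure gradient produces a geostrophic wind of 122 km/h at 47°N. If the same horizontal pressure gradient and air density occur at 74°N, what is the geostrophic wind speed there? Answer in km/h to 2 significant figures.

93 km/h

With the same pressure gradient and density, V_g ∝ 1/f ∝ 1/sin φ.
V₂ = V₁ · sin φ₁ / sin φ₂ = 122 × sin 47° / sin 74°
V₂ = 122 × 0.7314/0.9613 = 93 km/h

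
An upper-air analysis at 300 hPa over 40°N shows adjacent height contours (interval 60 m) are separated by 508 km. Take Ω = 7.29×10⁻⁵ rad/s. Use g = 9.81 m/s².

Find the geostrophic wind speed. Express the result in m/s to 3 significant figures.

Coriolis parameter at 40°N:
f = 2Ω sin φ = 2 × 7.29×10⁻⁵ × sin 40° = 9.37×10⁻⁵ s⁻¹
Height gradient: |∂Z/∂n| = 60 m / 508000 m = 1.18×10⁻⁴
On a pressure surface, geostrophic balance gives V_g = (g/f)|∂Z/∂n|:
V_g = 9.81 × 1.18×10⁻⁴ / 9.37×10⁻⁵ = 12.4 m/s

12.4 m/s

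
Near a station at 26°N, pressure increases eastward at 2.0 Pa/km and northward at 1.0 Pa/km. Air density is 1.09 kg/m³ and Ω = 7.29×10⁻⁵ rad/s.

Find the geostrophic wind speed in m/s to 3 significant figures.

32.1 m/s

Coriolis parameter at 26°N:
f = 2Ω sin φ = 2 × 7.29×10⁻⁵ × sin 26° = 6.39×10⁻⁵ s⁻¹
Component geostrophic relations (x east, y north):
u_g = −(1/(fρ)) ∂P/∂y,  v_g = (1/(fρ)) ∂P/∂x
u_g = −(1.0×10⁻³)/(6.39×10⁻⁵ × 1.09) = −14.4 m/s;  v_g = (2.0×10⁻³)/(6.39×10⁻⁵ × 1.09) = 28.7 m/s
|V_g| = √(u_g² + v_g²) = 32.1 m/s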